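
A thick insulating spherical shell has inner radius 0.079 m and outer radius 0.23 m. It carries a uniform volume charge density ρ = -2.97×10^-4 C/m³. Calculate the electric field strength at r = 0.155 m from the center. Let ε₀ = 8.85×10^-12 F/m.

By spherical symmetry E is radial; choose a Gaussian sphere of radius r = 0.155 m (within the shell material, 0.079 m < r < 0.23 m).
Enclosed charge is the volume from a to r: Q_enc = (4π/3)ρ(r³ − a³) = -4.019e-6 C.
Since E is radial and uniform over the Gaussian sphere, Φ = E·4πr² = Q_enc/ε₀.
E = |Q_enc|/(4πε₀r²) = (4.019×10^-6)/(4π·8.85×10^-12·(0.155)²) = 1.50e6 N/C.

E ≈ 1.50×10^6 N/C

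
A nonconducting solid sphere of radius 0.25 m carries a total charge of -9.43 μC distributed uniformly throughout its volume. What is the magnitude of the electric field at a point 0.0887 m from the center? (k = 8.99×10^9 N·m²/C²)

Symmetry ⇒ E = E(r) r̂. Gaussian sphere of radius r = 0.0887 m (r < R).
For a uniform sphere the enclosed fraction is (r/R)³, so Q_enc = (-9.43 μC)(0.0887/0.25)³ = -4.212×10^-7 C.
Since E is radial and uniform over the Gaussian sphere, Φ = E·4πr² = Q_enc/ε₀.
E = k|Q_enc|/r² = (8.99×10^9)(4.212×10^-7)/(0.0887)² = 4.81×10^5 N/C.

|E| = 4.81×10^5 V/m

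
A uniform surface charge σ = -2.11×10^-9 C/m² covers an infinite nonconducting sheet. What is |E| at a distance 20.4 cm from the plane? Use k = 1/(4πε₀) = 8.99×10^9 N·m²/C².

The symmetry is planar: E is normal to the sheet and the same magnitude on both sides. Take a pillbox straddling the sheet with end-cap area A.
Flux Φ = 2EA and Q_enc = σA, so 2EA = σA/ε₀ ⇒ E = |σ|/(2ε₀), independent of distance.
E = 2πk|σ| = 2π(8.99×10^9)(2.11×10^-9) = 119 N/C.

E ≈ 119 N/C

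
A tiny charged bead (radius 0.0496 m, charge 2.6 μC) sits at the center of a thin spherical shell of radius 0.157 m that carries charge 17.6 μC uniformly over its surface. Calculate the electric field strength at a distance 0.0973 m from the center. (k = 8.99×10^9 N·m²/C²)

Take a concentric spherical Gaussian surface of radius r = 0.0973 m (between the bodies, 0.0496 m < r < 0.157 m).
The shell at 0.157 m lies outside the Gaussian surface, so Q_enc = 2.6 μC = 2.60×10^-6 C.
By Gauss's law, ∮E·dA = E·4πr² = Q_enc/ε₀.
E = k|Q_enc|/r² = (8.99×10^9)(2.60e-6)/(0.0973)² = 2.47e6 N/C.

E ≈ 2.47×10^6 V/m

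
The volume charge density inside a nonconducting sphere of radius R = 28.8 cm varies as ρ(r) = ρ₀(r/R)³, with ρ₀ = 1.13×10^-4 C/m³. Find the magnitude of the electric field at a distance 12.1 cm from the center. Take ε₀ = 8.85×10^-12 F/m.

Take a concentric spherical Gaussian surface of radius r = 12.1 cm (r < R).
Integrate the density: Q_enc = 4π ∫₀^r ρ₀(r'/R)^3 r'² dr' = 4πρ₀ r^6/(6·R³) = 3.109e-8 C.
Applying ∮E·dA = Q_enc/ε₀ with Φ = E(4πr²):
E = |Q_enc|/(4πε₀r²) = (3.109×10^-8)/(4π·8.85×10^-12·(0.121)²) = 1.91e4 N/C.

1.91e4 V/m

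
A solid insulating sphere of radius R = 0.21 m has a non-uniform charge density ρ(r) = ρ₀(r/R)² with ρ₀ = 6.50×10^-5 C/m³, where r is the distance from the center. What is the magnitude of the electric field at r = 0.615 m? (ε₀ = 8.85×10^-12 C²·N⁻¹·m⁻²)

Take a concentric spherical Gaussian surface of radius r = 0.615 m (r > R, all charge enclosed).
Q_enc = 4π ∫₀^R ρ₀(r'/R)^2 r'² dr' = 4πρ₀R³/5 = 1.513e-6 C.
Since E is radial and uniform over the Gaussian sphere, Φ = E·4πr² = Q_enc/ε₀.
E = |Q_enc|/(4πε₀r²) = (1.513×10^-6)/(4π·8.85×10^-12·(0.615)²) = 3.60×10^4 N/C.

|E| = 3.60×10^4 N/C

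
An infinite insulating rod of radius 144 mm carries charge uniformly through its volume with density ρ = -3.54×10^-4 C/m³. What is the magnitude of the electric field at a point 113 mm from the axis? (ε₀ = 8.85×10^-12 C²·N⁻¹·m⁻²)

E ≈ 2.26×10^6 V/m

Choose a coaxial cylinder of radius r = 113 mm (arbitrary length L) as the Gaussian surface (r < R).
Enclosed charge per unit length: λ_enc = ρ·πr² = (-3.54×10^-4)π(0.113)² = -1.42×10^-5 C/m.
Applying ∮E·dA = Q_enc/ε₀ with the end caps contributing no flux:
E = |λ_enc|/(2πε₀r) = (1.42e-5)/(2π·8.85×10^-12·0.113) = 2.26×10^6 N/C.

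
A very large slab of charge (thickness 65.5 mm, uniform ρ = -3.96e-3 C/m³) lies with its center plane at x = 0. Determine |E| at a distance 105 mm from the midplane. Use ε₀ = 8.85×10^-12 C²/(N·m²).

E ≈ 1.47×10^7 N/C

The point |x| = 105 mm lies outside the slab (half-thickness 0.03275 m). A symmetric pillbox spanning the full slab encloses Q_enc = ρ·d·A.
Flux = 2EA ⇒ E = |ρ|d/(2ε₀), independent of distance outside.
E = (3.96×10^-3)(0.0655)/(2·8.85×10^-12) = 1.47×10^7 N/C.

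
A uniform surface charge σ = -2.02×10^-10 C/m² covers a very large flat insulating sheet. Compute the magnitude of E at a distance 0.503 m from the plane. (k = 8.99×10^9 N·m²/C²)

Choose a cylindrical pillbox piercing the sheet, end faces (area A) parallel to it.
Flux Φ = 2EA and Q_enc = σA, so 2EA = σA/ε₀ ⇒ E = |σ|/(2ε₀), independent of distance.
E = 2πk|σ| = 2π(8.99×10^9)(2.02×10^-10) = 11.4 N/C.

E ≈ 11.4 N/C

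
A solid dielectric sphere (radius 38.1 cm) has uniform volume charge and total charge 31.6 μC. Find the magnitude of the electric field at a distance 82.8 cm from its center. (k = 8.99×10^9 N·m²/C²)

|E| ≈ 4.14e5 V/m

Use a concentric Gaussian sphere at r = 82.8 cm (r > R, so the entire charge is enclosed).
Q_enc = 31.6 μC = 3.16×10^-5 C.
Since E is radial and uniform over the Gaussian sphere, Φ = E·4πr² = Q_enc/ε₀.
E = k|Q_enc|/r² = (8.99×10^9)(3.16e-5)/(0.828)² = 4.14×10^5 N/C.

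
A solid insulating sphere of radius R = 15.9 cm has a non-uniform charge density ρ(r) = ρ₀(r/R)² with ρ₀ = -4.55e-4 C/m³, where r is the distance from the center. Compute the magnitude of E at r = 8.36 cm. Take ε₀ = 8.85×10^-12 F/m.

Use a concentric Gaussian sphere at r = 8.36 cm (r < R).
Integrate the density: Q_enc = 4π ∫₀^r ρ₀(r'/R)^2 r'² dr' = 4πρ₀ r^5/(5·R²) = -1.847×10^-7 C.
By Gauss's law, ∮E·dA = E·4πr² = Q_enc/ε₀.
E = |Q_enc|/(4πε₀r²) = (1.847e-7)/(4π·8.85×10^-12·(0.0836)²) = 2.38×10^5 N/C.

2.38×10^5 V/m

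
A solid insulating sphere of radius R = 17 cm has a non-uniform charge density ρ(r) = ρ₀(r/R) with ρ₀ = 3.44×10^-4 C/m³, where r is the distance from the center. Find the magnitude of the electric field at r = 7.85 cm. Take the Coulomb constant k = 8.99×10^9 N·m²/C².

E = 3.52e5 N/C

By spherical symmetry E is radial; choose a Gaussian sphere of radius r = 7.85 cm (r < R).
Integrate the density: Q_enc = 4π ∫₀^r ρ₀(r'/R)^1 r'² dr' = 4πρ₀ r^4/(4·R) = 2.414×10^-7 C.
Gauss's law: E·4πr² = Q_enc/ε₀.
E = k|Q_enc|/r² = (8.99×10^9)(2.414×10^-7)/(0.0785)² = 3.52×10^5 N/C.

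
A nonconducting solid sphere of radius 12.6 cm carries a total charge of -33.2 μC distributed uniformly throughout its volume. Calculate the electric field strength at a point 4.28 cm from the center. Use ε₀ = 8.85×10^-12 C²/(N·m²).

Take a concentric spherical Gaussian surface of radius r = 4.28 cm (r < R).
For a uniform sphere the enclosed fraction is (r/R)³, so Q_enc = (-33.2 μC)(0.0428/0.126)³ = -1.301e-6 C.
Applying ∮E·dA = Q_enc/ε₀ with Φ = E(4πr²):
E = |Q_enc|/(4πε₀r²) = (1.301×10^-6)/(4π·8.85×10^-12·(0.0428)²) = 6.39×10^6 N/C.

|E| ≈ 6.39e6 N/C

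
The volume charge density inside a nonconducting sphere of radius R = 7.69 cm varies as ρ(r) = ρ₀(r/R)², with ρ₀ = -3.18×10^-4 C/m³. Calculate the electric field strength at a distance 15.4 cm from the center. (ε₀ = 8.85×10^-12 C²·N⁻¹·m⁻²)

Symmetry ⇒ E = E(r) r̂. Gaussian sphere of radius r = 15.4 cm (r > R, all charge enclosed).
Q_enc = 4π ∫₀^R ρ₀(r'/R)^2 r'² dr' = 4πρ₀R³/5 = -3.635×10^-7 C.
Since E is radial and uniform over the Gaussian sphere, Φ = E·4πr² = Q_enc/ε₀.
E = |Q_enc|/(4πε₀r²) = (3.635×10^-7)/(4π·8.85×10^-12·(0.154)²) = 1.38e5 N/C.

1.38e5 N/C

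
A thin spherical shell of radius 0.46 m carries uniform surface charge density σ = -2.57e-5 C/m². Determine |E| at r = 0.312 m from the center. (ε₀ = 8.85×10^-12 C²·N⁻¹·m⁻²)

Symmetry ⇒ E = E(r) r̂. Gaussian sphere of radius r = 0.312 m (inside the shell, r < 0.46 m).
No charge lies within this surface, so Q_enc = 0 and Gauss's law gives E·4πr² = 0 ⇒ E = 0.

E = 0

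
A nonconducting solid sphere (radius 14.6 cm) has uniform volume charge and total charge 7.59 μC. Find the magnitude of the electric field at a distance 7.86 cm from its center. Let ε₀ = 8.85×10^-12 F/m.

Take a concentric spherical Gaussian surface of radius r = 7.86 cm (r < R).
For a uniform sphere the enclosed fraction is (r/R)³, so Q_enc = (7.59 μC)(0.0786/0.146)³ = 1.184×10^-6 C.
Applying ∮E·dA = Q_enc/ε₀ with Φ = E(4πr²):
E = |Q_enc|/(4πε₀r²) = (1.184e-6)/(4π·8.85×10^-12·(0.0786)²) = 1.72×10^6 N/C.

1.72e6 V/m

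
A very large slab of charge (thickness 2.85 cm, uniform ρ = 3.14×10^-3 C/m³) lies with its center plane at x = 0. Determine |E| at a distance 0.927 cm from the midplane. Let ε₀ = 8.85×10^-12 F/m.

By symmetry E is perpendicular to the slab. A Gaussian pillbox from −0.927 cm to +0.927 cm (face area A) lies entirely within the slab.
Q_enc = ρ·(2x)·A and flux = 2EA, so 2EA = 2ρxA/ε₀ ⇒ E = |ρ|x/ε₀.
E = (3.14×10^-3)(0.00927)/(8.85×10^-12) = 3.29×10^6 N/C.

|E| ≈ 3.29e6 N/C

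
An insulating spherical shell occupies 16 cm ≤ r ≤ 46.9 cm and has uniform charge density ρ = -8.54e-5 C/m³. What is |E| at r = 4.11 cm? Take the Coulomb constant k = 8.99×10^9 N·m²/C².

By spherical symmetry E is radial; choose a Gaussian sphere of radius r = 4.11 cm (r < 16 cm, inside the empty cavity).
No charge is enclosed, so by Gauss's law E·4πr² = 0 ⇒ E = 0.

E = 0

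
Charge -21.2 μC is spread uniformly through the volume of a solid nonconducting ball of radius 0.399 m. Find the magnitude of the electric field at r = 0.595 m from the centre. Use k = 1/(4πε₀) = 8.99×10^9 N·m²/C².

E = 5.38×10^5 V/m

By spherical symmetry E is radial; choose a Gaussian sphere of radius r = 0.595 m (r > R, so the entire charge is enclosed).
Q_enc = -21.2 μC = -2.12e-5 C.
Gauss's law: E·4πr² = Q_enc/ε₀.
E = k|Q_enc|/r² = (8.99×10^9)(2.12×10^-5)/(0.595)² = 5.38×10^5 N/C.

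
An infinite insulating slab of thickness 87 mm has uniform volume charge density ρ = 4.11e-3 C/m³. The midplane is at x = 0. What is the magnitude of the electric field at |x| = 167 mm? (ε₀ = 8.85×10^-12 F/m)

The point |x| = 167 mm lies outside the slab (half-thickness 0.0435 m). A symmetric pillbox spanning the full slab encloses Q_enc = ρ·d·A.
Flux = 2EA ⇒ E = |ρ|d/(2ε₀), independent of distance outside.
E = (4.11e-3)(0.087)/(2·8.85×10^-12) = 2.02e7 N/C.

|E| = 2.02×10^7 N/C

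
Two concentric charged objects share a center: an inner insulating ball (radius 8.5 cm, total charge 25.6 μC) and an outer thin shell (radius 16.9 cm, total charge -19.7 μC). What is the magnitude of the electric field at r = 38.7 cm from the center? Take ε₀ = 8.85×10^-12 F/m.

3.54×10^5 N/C

Use a concentric Gaussian sphere at r = 38.7 cm (r > 16.9 cm, enclosing both).
Q_enc = (25.6 μC) + (-19.7 μC) = 5.90×10^-6 C.
Gauss's law: E·4πr² = Q_enc/ε₀.
E = |Q_enc|/(4πε₀r²) = (5.90×10^-6)/(4π·8.85×10^-12·(0.387)²) = 3.54e5 N/C.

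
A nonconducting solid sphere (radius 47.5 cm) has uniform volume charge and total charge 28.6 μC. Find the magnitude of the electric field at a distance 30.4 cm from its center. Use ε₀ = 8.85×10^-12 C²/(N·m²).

|E| = 7.29×10^5 V/m

Take a concentric spherical Gaussian surface of radius r = 30.4 cm (r < R).
For a uniform sphere the enclosed fraction is (r/R)³, so Q_enc = (28.6 μC)(0.304/0.475)³ = 7.497e-6 C.
Since E is radial and uniform over the Gaussian sphere, Φ = E·4πr² = Q_enc/ε₀.
E = |Q_enc|/(4πε₀r²) = (7.497×10^-6)/(4π·8.85×10^-12·(0.304)²) = 7.29e5 N/C.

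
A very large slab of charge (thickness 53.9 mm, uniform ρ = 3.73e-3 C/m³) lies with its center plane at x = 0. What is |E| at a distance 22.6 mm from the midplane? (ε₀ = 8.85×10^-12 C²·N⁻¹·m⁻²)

|E| = 9.53×10^6 N/C

By symmetry E is perpendicular to the slab. A Gaussian pillbox from −22.6 mm to +22.6 mm (face area A) lies entirely within the slab.
Q_enc = ρ·(2x)·A and flux = 2EA, so 2EA = 2ρxA/ε₀ ⇒ E = |ρ|x/ε₀.
E = (3.73×10^-3)(0.0226)/(8.85×10^-12) = 9.53×10^6 N/C.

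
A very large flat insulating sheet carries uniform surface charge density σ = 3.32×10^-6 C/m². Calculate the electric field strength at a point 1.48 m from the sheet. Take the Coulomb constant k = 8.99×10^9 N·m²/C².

E ≈ 1.88e5 N/C

The symmetry is planar: E is normal to the sheet and the same magnitude on both sides. Take a pillbox straddling the sheet with end-cap area A.
Flux Φ = 2EA and Q_enc = σA, so 2EA = σA/ε₀ ⇒ E = |σ|/(2ε₀), independent of distance.
E = 2πk|σ| = 2π(8.99×10^9)(3.32e-6) = 1.88e5 N/C.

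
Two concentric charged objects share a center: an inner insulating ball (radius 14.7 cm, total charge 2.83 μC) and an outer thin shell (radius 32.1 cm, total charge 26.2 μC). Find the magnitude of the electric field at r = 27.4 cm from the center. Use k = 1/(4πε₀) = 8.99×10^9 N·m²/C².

By spherical symmetry E is radial; choose a Gaussian sphere of radius r = 27.4 cm (between the bodies, 14.7 cm < r < 32.1 cm).
Only the inner charge is enclosed; the outer shell contributes nothing inside itself. Q_enc = 2.83 μC = 2.83×10^-6 C.
Gauss's law: E·4πr² = Q_enc/ε₀.
E = k|Q_enc|/r² = (8.99×10^9)(2.83×10^-6)/(0.274)² = 3.39e5 N/C.

|E| ≈ 3.39×10^5 N/C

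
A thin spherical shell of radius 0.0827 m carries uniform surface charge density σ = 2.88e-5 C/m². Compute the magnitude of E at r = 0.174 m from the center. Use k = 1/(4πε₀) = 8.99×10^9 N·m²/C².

E = 7.35×10^5 N/C

By spherical symmetry E is radial; choose a Gaussian sphere of radius r = 0.174 m (r > 0.0827 m).
The entire shell is enclosed: Q_enc = σ·4πR² = (2.88×10^-5)·4π·(0.0827)² = 2.475×10^-6 C.
By Gauss's law, ∮E·dA = E·4πr² = Q_enc/ε₀.
E = k|Q_enc|/r² = (8.99×10^9)(2.475×10^-6)/(0.174)² = 7.35×10^5 N/C.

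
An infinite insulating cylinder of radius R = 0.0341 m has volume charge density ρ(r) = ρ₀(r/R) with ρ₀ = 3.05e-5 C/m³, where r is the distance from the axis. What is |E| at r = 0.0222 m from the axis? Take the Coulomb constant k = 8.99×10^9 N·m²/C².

Take a coaxial cylindrical Gaussian surface of radius r = 0.0222 m and length L (r < R).
λ_enc = ∫₀^r ρ(r')·2πr' dr' = (2πρ₀/R)·r^3/3 = 2.05×10^-8 C/m.
By Gauss's law (flux through the curved wall only), E·2πrL = λ_enc L/ε₀.
E = 2k|λ_enc|/r = 2(8.99×10^9)(2.05e-8)/(0.0222) = 1.66e4 N/C.

|E| ≈ 1.66×10^4 N/C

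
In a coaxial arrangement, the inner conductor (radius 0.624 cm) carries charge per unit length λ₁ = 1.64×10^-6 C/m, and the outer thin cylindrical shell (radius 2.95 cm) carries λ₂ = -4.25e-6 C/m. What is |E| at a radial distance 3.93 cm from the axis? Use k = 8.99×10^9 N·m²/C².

Choose a coaxial cylinder of radius r = 3.93 cm (arbitrary length L) as the Gaussian surface (r > 2.95 cm, enclosing both).
λ_enc = λ₁ + λ₂ = (1.64×10^-6) + (-4.25×10^-6) = -2.61×10^-6 C/m.
Applying ∮E·dA = Q_enc/ε₀ with the end caps contributing no flux:
E = 2k|λ_enc|/r = 2(8.99×10^9)(2.61×10^-6)/(0.0393) = 1.19×10^6 N/C.

E = 1.19×10^6 N/C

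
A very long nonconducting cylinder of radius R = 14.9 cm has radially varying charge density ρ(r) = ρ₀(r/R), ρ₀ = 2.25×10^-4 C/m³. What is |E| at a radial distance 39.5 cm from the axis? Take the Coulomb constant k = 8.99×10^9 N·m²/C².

E = 4.76×10^5 V/m

Coaxial Gaussian cylinder, radius r = 39.5 cm, length L (r > R, full charge per length enclosed).
λ_enc = 2π ∫₀^R ρ₀(r'/R)^1 r' dr' = 2πρ₀R²/3 = 1.046×10^-5 C/m.
Gauss's law: E·2πrL = λ_enc L/ε₀.
E = 2k|λ_enc|/r = 2(8.99×10^9)(1.046e-5)/(0.395) = 4.76e5 N/C.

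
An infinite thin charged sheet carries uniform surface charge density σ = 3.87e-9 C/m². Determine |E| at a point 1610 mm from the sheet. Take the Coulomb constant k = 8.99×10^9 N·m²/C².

E = 219 N/C

Choose a cylindrical pillbox piercing the sheet, end faces (area A) parallel to it.
Flux Φ = 2EA and Q_enc = σA, so 2EA = σA/ε₀ ⇒ E = |σ|/(2ε₀), independent of distance.
E = 2πk|σ| = 2π(8.99×10^9)(3.87×10^-9) = 219 N/C.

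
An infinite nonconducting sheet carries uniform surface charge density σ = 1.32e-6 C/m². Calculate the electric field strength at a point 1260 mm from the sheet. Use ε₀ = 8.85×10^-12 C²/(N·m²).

The symmetry is planar: E is normal to the sheet and the same magnitude on both sides. Take a pillbox straddling the sheet with end-cap area A.
Flux Φ = 2EA and Q_enc = σA, so 2EA = σA/ε₀ ⇒ E = |σ|/(2ε₀), independent of distance.
E = |σ|/(2ε₀) = (1.32×10^-6)/(2·8.85×10^-12) = 7.46×10^4 N/C.

E = 7.46×10^4 N/C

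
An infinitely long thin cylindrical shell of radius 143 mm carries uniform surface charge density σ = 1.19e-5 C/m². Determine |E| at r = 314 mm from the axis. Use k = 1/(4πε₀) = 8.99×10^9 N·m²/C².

By cylindrical symmetry E is radial; use a coaxial Gaussian cylinder of radius 314 mm and length L (r > 143 mm).
The whole shell is enclosed: λ_enc = σ·2πR = (1.19×10^-5)·2π·(0.143) = 1.069e-5 C/m.
Gauss's law: E·2πrL = λ_enc L/ε₀.
E = 2k|λ_enc|/r = 2(8.99×10^9)(1.069e-5)/(0.314) = 6.12×10^5 N/C.

6.12×10^5 N/C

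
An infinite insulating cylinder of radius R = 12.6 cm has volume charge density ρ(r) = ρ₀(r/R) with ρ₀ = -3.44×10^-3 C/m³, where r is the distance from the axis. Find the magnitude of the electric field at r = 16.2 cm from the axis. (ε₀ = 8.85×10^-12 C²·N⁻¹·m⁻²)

|E| = 1.27×10^7 N/C

Coaxial Gaussian cylinder, radius r = 16.2 cm, length L (r > R, full charge per length enclosed).
λ_enc = 2π ∫₀^R ρ₀(r'/R)^1 r' dr' = 2πρ₀R²/3 = -1.144e-4 C/m.
By Gauss's law (flux through the curved wall only), E·2πrL = λ_enc L/ε₀.
E = |λ_enc|/(2πε₀r) = (1.144e-4)/(2π·8.85×10^-12·0.162) = 1.27×10^7 N/C.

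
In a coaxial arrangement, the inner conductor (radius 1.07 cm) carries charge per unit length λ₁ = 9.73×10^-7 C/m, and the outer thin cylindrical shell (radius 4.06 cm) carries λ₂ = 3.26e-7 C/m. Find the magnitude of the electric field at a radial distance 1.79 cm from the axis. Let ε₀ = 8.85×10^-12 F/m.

Take a coaxial cylindrical Gaussian surface of radius r = 1.79 cm and length L (between the conductors, 1.07 cm < r < 4.06 cm).
The shell at 4.06 cm lies outside the Gaussian surface, so λ_enc = λ₁ = 9.73×10^-7 C/m.
By Gauss's law (flux through the curved wall only), E·2πrL = λ_enc L/ε₀.
E = |λ_enc|/(2πε₀r) = (9.73e-7)/(2π·8.85×10^-12·0.0179) = 9.78e5 N/C.

9.78×10^5 N/C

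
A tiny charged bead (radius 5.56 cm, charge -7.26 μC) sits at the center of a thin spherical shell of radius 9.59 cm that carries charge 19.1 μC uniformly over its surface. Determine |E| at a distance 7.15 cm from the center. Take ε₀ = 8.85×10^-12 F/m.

Symmetry ⇒ E = E(r) r̂. Gaussian sphere of radius r = 7.15 cm (between the bodies, 5.56 cm < r < 9.59 cm).
The shell at 9.59 cm lies outside the Gaussian surface, so Q_enc = -7.26 μC = -7.26×10^-6 C.
By Gauss's law, ∮E·dA = E·4πr² = Q_enc/ε₀.
E = |Q_enc|/(4πε₀r²) = (7.26×10^-6)/(4π·8.85×10^-12·(0.0715)²) = 1.28×10^7 N/C.

E = 1.28×10^7 V/m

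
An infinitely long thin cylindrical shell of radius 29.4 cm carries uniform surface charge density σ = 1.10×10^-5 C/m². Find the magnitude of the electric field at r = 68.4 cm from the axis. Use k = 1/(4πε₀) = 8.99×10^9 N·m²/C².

E = 5.34×10^5 N/C

Take a coaxial cylindrical Gaussian surface of radius r = 68.4 cm and length L (r > 29.4 cm).
The whole shell is enclosed: λ_enc = σ·2πR = (1.10×10^-5)·2π·(0.294) = 2.032×10^-5 C/m.
Applying ∮E·dA = Q_enc/ε₀ with the end caps contributing no flux:
E = 2k|λ_enc|/r = 2(8.99×10^9)(2.032×10^-5)/(0.684) = 5.34e5 N/C.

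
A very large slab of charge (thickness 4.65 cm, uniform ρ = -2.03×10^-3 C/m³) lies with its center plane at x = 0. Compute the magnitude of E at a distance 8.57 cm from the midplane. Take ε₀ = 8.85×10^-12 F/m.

The point |x| = 8.57 cm lies outside the slab (half-thickness 0.02325 m). A symmetric pillbox spanning the full slab encloses Q_enc = ρ·d·A.
Flux = 2EA ⇒ E = |ρ|d/(2ε₀), independent of distance outside.
E = (2.03×10^-3)(0.0465)/(2·8.85×10^-12) = 5.33×10^6 N/C.

E ≈ 5.33×10^6 N/C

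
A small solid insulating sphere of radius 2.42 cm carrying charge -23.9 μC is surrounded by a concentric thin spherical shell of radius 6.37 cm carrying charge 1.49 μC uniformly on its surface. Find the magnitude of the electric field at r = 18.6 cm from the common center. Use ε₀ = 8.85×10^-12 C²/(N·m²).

E = 5.82×10^6 N/C

Take a concentric spherical Gaussian surface of radius r = 18.6 cm (r > 6.37 cm, enclosing both).
Q_enc = (-23.9 μC) + (1.49 μC) = -2.241×10^-5 C.
Gauss's law: E·4πr² = Q_enc/ε₀.
E = |Q_enc|/(4πε₀r²) = (2.241e-5)/(4π·8.85×10^-12·(0.186)²) = 5.82×10^6 N/C.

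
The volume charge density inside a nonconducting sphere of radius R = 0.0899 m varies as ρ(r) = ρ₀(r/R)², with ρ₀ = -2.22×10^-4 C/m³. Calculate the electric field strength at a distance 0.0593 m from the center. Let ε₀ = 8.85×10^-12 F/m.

|E| = 1.29e5 N/C

Take a concentric spherical Gaussian surface of radius r = 0.0593 m (r < R).
Q_enc = ∫₀^r ρ(r')·4πr'² dr' = (4πρ₀/R²) ∫₀^r r'^4 dr' = 4πρ₀ r^5/(5·R²) = -5.062×10^-8 C.
Applying ∮E·dA = Q_enc/ε₀ with Φ = E(4πr²):
E = |Q_enc|/(4πε₀r²) = (5.062×10^-8)/(4π·8.85×10^-12·(0.0593)²) = 1.29×10^5 N/C.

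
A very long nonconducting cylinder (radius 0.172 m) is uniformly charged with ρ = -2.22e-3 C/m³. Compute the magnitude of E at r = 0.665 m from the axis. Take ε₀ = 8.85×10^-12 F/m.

|E| ≈ 5.58e6 N/C

Coaxial Gaussian cylinder, radius r = 0.665 m, length L (r > 0.172 m, full cross-section enclosed).
λ_enc = ρ·πR² = (-2.22×10^-3)π(0.172)² = -2.063e-4 C/m.
Applying ∮E·dA = Q_enc/ε₀ with the end caps contributing no flux:
E = |λ_enc|/(2πε₀r) = (2.063×10^-4)/(2π·8.85×10^-12·0.665) = 5.58e6 N/C.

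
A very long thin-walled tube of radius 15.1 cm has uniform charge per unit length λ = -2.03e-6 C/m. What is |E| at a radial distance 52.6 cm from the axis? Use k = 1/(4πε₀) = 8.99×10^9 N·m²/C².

Choose a coaxial cylinder of radius r = 52.6 cm (arbitrary length L) as the Gaussian surface (r > 15.1 cm).
The full line charge is enclosed: λ_enc = -2.03×10^-6 C/m.
Since E is radial and uniform over the curved surface, Φ = E·2πrL = Q_enc/ε₀ = λ_enc L/ε₀.
E = 2k|λ_enc|/r = 2(8.99×10^9)(2.03e-6)/(0.526) = 6.94×10^4 N/C.

E ≈ 6.94×10^4 N/C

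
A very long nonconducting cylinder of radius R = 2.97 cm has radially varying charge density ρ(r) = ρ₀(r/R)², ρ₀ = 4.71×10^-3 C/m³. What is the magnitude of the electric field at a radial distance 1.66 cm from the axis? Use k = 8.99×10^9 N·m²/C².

Coaxial Gaussian cylinder, radius r = 1.66 cm, length L (r < R).
Integrating ρ over the cross-section to radius r: λ_enc = (2πρ₀/R²) ∫₀^r r'^3 dr' = 2πρ₀ r^4/(4·R²) = 6.369×10^-7 C/m.
By Gauss's law (flux through the curved wall only), E·2πrL = λ_enc L/ε₀.
E = 2k|λ_enc|/r = 2(8.99×10^9)(6.369e-7)/(0.0166) = 6.90×10^5 N/C.

|E| = 6.90e5 N/C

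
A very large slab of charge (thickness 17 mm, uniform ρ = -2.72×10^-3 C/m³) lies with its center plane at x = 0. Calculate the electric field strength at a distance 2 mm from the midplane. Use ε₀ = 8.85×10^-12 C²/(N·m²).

E = 6.15×10^5 V/m

By symmetry E is perpendicular to the slab. A Gaussian pillbox from −2 mm to +2 mm (face area A) lies entirely within the slab.
Q_enc = ρ·(2x)·A and flux = 2EA, so 2EA = 2ρxA/ε₀ ⇒ E = |ρ|x/ε₀.
E = (2.72e-3)(0.002)/(8.85×10^-12) = 6.15e5 N/C.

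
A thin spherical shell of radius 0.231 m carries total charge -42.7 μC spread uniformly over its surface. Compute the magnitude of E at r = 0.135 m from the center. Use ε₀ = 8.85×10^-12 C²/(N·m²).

Symmetry ⇒ E = E(r) r̂. Gaussian sphere of radius r = 0.135 m (inside the shell, r < 0.231 m).
No charge lies within this surface, so Q_enc = 0 and Gauss's law gives E·4πr² = 0 ⇒ E = 0.

E = 0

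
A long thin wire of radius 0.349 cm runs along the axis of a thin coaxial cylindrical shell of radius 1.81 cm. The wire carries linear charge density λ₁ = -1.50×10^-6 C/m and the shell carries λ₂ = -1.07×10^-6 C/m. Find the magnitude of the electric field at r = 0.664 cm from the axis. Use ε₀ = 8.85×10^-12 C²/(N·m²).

4.06×10^6 N/C

By cylindrical symmetry E is radial; use a coaxial Gaussian cylinder of radius 0.664 cm and length L (between the conductors, 0.349 cm < r < 1.81 cm).
The shell at 1.81 cm lies outside the Gaussian surface, so λ_enc = λ₁ = -1.50×10^-6 C/m.
Since E is radial and uniform over the curved surface, Φ = E·2πrL = Q_enc/ε₀ = λ_enc L/ε₀.
E = |λ_enc|/(2πε₀r) = (1.50×10^-6)/(2π·8.85×10^-12·0.00664) = 4.06×10^6 N/C.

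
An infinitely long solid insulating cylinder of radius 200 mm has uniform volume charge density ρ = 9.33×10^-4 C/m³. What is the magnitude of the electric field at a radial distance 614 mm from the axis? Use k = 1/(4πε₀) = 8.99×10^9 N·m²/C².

By cylindrical symmetry E is radial; use a coaxial Gaussian cylinder of radius 614 mm and length L (r > 200 mm, full cross-section enclosed).
λ_enc = ρ·πR² = (9.33×10^-4)π(0.2)² = 1.172×10^-4 C/m.
Gauss's law: E·2πrL = λ_enc L/ε₀.
E = 2k|λ_enc|/r = 2(8.99×10^9)(1.172e-4)/(0.614) = 3.43e6 N/C.

|E| ≈ 3.43×10^6 V/m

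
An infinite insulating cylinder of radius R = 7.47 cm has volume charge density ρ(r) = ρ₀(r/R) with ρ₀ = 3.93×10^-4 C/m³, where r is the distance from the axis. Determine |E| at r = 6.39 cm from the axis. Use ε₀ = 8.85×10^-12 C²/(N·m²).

Take a coaxial cylindrical Gaussian surface of radius r = 6.39 cm and length L (r < R).
λ_enc = ∫₀^r ρ(r')·2πr' dr' = (2πρ₀/R)·r^3/3 = 2.875e-6 C/m.
Applying ∮E·dA = Q_enc/ε₀ with the end caps contributing no flux:
E = |λ_enc|/(2πε₀r) = (2.875×10^-6)/(2π·8.85×10^-12·0.0639) = 8.09e5 N/C.

|E| ≈ 8.09×10^5 N/C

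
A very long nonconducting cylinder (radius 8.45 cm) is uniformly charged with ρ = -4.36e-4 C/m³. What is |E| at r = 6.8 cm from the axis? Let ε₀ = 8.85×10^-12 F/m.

Take a coaxial cylindrical Gaussian surface of radius r = 6.8 cm and length L (r < R).
Charge inside radius r per length L is ρ·πr²·L, so λ_enc = ρπr² = -6.334e-6 C/m.
Applying ∮E·dA = Q_enc/ε₀ with the end caps contributing no flux:
E = |λ_enc|/(2πε₀r) = (6.334×10^-6)/(2π·8.85×10^-12·0.068) = 1.68×10^6 N/C.

1.68e6 N/C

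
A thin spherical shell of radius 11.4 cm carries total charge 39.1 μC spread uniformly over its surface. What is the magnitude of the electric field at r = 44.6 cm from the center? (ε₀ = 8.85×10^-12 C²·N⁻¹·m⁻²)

Use a concentric Gaussian sphere at r = 44.6 cm (r > 11.4 cm).
The entire shell is enclosed: Q_enc = 3.91e-5 C.
Gauss's law: E·4πr² = Q_enc/ε₀.
E = |Q_enc|/(4πε₀r²) = (3.91e-5)/(4π·8.85×10^-12·(0.446)²) = 1.77×10^6 N/C.

1.77×10^6 N/C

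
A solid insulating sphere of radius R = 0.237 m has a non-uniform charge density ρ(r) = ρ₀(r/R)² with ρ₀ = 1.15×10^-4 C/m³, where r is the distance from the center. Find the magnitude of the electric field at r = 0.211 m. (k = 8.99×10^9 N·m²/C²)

|E| = 4.35×10^5 N/C

Symmetry ⇒ E = E(r) r̂. Gaussian sphere of radius r = 0.211 m (r < R).
Q_enc = ∫₀^r ρ(r')·4πr'² dr' = (4πρ₀/R²) ∫₀^r r'^4 dr' = 4πρ₀ r^5/(5·R²) = 2.152×10^-6 C.
Since E is radial and uniform over the Gaussian sphere, Φ = E·4πr² = Q_enc/ε₀.
E = k|Q_enc|/r² = (8.99×10^9)(2.152×10^-6)/(0.211)² = 4.35e5 N/C.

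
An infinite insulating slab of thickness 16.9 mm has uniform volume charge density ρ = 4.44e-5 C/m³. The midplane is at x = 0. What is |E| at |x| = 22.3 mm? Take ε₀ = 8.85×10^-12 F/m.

4.24e4 V/m

The point |x| = 22.3 mm lies outside the slab (half-thickness 0.00845 m). A symmetric pillbox spanning the full slab encloses Q_enc = ρ·d·A.
Flux = 2EA ⇒ E = |ρ|d/(2ε₀), independent of distance outside.
E = (4.44×10^-5)(0.0169)/(2·8.85×10^-12) = 4.24×10^4 N/C.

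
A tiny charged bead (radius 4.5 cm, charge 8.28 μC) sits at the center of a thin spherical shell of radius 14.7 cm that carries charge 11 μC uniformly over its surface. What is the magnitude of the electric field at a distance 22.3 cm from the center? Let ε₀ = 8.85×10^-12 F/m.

E = 3.49×10^6 N/C

Use a concentric Gaussian sphere at r = 22.3 cm (r > 14.7 cm, enclosing both).
Q_enc = (8.28 μC) + (11 μC) = 1.928×10^-5 C.
Applying ∮E·dA = Q_enc/ε₀ with Φ = E(4πr²):
E = |Q_enc|/(4πε₀r²) = (1.928e-5)/(4π·8.85×10^-12·(0.223)²) = 3.49×10^6 N/C.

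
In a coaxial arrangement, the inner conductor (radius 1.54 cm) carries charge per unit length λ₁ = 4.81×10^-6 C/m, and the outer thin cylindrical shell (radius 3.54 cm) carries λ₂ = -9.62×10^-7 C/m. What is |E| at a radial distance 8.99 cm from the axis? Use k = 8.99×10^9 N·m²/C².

Choose a coaxial cylinder of radius r = 8.99 cm (arbitrary length L) as the Gaussian surface (r > 3.54 cm, enclosing both).
λ_enc = λ₁ + λ₂ = (4.81×10^-6) + (-9.62×10^-7) = 3.848×10^-6 C/m.
Applying ∮E·dA = Q_enc/ε₀ with the end caps contributing no flux:
E = 2k|λ_enc|/r = 2(8.99×10^9)(3.848e-6)/(0.0899) = 7.70×10^5 N/C.

E ≈ 7.70×10^5 V/m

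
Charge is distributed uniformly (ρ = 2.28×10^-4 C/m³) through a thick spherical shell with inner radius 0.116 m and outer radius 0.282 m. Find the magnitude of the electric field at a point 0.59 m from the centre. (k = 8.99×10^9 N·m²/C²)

Symmetry ⇒ E = E(r) r̂. Gaussian sphere of radius r = 0.59 m (r > 0.282 m, enclosing the whole shell).
Q_enc = ρ·(4π/3)(b³ − a³) = (2.28×10^-4)·(4π/3)·((0.282)³ − (0.116)³) = 1.993×10^-5 C.
Since E is radial and uniform over the Gaussian sphere, Φ = E·4πr² = Q_enc/ε₀.
E = k|Q_enc|/r² = (8.99×10^9)(1.993e-5)/(0.59)² = 5.15e5 N/C.

E ≈ 5.15e5 N/C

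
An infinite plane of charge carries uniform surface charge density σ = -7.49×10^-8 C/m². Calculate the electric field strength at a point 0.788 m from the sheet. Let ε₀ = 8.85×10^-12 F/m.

4.23×10^3 V/m

By planar symmetry E is perpendicular to the sheet and uniform; use a Gaussian pillbox with flat faces of area A on each side of the sheet.
Flux Φ = 2EA and Q_enc = σA, so 2EA = σA/ε₀ ⇒ E = |σ|/(2ε₀), independent of distance.
E = |σ|/(2ε₀) = (7.49×10^-8)/(2·8.85×10^-12) = 4.23×10^3 N/C.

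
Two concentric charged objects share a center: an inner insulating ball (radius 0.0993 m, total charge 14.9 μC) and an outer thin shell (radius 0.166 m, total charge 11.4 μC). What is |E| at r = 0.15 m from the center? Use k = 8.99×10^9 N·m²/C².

Symmetry ⇒ E = E(r) r̂. Gaussian sphere of radius r = 0.15 m (between the bodies, 0.0993 m < r < 0.166 m).
Only the inner charge is enclosed; the outer shell contributes nothing inside itself. Q_enc = 14.9 μC = 1.49×10^-5 C.
Gauss's law: E·4πr² = Q_enc/ε₀.
E = k|Q_enc|/r² = (8.99×10^9)(1.49×10^-5)/(0.15)² = 5.95×10^6 N/C.

E = 5.95e6 N/C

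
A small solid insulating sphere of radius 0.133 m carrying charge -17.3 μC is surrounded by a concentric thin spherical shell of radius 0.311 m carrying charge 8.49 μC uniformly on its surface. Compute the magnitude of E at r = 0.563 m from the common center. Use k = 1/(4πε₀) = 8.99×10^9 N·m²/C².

By spherical symmetry E is radial; choose a Gaussian sphere of radius r = 0.563 m (r > 0.311 m, enclosing both).
Q_enc = (-17.3 μC) + (8.49 μC) = -8.81×10^-6 C.
Gauss's law: E·4πr² = Q_enc/ε₀.
E = k|Q_enc|/r² = (8.99×10^9)(8.81×10^-6)/(0.563)² = 2.50×10^5 N/C.

E ≈ 2.50×10^5 N/C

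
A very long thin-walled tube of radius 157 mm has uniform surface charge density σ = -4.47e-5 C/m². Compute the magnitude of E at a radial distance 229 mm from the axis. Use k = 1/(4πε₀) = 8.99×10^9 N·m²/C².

E ≈ 3.46e6 N/C

By cylindrical symmetry E is radial; use a coaxial Gaussian cylinder of radius 229 mm and length L (r > 157 mm).
The whole shell is enclosed: λ_enc = σ·2πR = (-4.47e-5)·2π·(0.157) = -4.409e-5 C/m.
Applying ∮E·dA = Q_enc/ε₀ with the end caps contributing no flux:
E = 2k|λ_enc|/r = 2(8.99×10^9)(4.409×10^-5)/(0.229) = 3.46e6 N/C.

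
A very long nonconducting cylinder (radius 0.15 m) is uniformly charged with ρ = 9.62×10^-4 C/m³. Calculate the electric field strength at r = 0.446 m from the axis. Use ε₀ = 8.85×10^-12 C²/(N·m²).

2.74×10^6 N/C

Take a coaxial cylindrical Gaussian surface of radius r = 0.446 m and length L (r > 0.15 m, full cross-section enclosed).
λ_enc = ρ·πR² = (9.62×10^-4)π(0.15)² = 6.80e-5 C/m.
Applying ∮E·dA = Q_enc/ε₀ with the end caps contributing no flux:
E = |λ_enc|/(2πε₀r) = (6.80e-5)/(2π·8.85×10^-12·0.446) = 2.74×10^6 N/C.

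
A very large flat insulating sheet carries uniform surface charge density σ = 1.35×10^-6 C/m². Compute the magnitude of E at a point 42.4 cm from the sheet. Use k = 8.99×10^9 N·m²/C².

|E| = 7.63e4 V/m

By planar symmetry E is perpendicular to the sheet and uniform; use a Gaussian pillbox with flat faces of area A on each side of the sheet.
Flux Φ = 2EA and Q_enc = σA, so 2EA = σA/ε₀ ⇒ E = |σ|/(2ε₀), independent of distance.
E = 2πk|σ| = 2π(8.99×10^9)(1.35×10^-6) = 7.63e4 N/C.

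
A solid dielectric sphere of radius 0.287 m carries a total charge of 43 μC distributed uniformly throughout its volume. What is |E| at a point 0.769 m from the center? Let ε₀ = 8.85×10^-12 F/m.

Symmetry ⇒ E = E(r) r̂. Gaussian sphere of radius r = 0.769 m (r > R, so the entire charge is enclosed).
Q_enc = 43 μC = 4.30e-5 C.
Gauss's law: E·4πr² = Q_enc/ε₀.
E = |Q_enc|/(4πε₀r²) = (4.30e-5)/(4π·8.85×10^-12·(0.769)²) = 6.54e5 N/C.

|E| = 6.54×10^5 N/C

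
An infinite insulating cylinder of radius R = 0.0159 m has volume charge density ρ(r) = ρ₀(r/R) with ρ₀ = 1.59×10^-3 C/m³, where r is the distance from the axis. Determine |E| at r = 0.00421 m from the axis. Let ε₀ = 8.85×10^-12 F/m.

Take a coaxial cylindrical Gaussian surface of radius r = 0.00421 m and length L (r < R).
Integrating ρ over the cross-section to radius r: λ_enc = (2πρ₀/R) ∫₀^r r'^2 dr' = 2πρ₀ r^3/(3·R) = 1.563×10^-8 C/m.
Applying ∮E·dA = Q_enc/ε₀ with the end caps contributing no flux:
E = |λ_enc|/(2πε₀r) = (1.563×10^-8)/(2π·8.85×10^-12·0.00421) = 6.68×10^4 N/C.

|E| ≈ 6.68e4 V/m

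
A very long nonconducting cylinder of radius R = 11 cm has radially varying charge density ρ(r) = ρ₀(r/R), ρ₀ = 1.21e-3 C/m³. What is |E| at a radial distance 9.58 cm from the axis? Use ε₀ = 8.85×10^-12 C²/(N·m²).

E = 3.80e6 V/m

Choose a coaxial cylinder of radius r = 9.58 cm (arbitrary length L) as the Gaussian surface (r < R).
Integrating ρ over the cross-section to radius r: λ_enc = (2πρ₀/R) ∫₀^r r'^2 dr' = 2πρ₀ r^3/(3·R) = 2.026e-5 C/m.
By Gauss's law (flux through the curved wall only), E·2πrL = λ_enc L/ε₀.
E = |λ_enc|/(2πε₀r) = (2.026×10^-5)/(2π·8.85×10^-12·0.0958) = 3.80e6 N/C.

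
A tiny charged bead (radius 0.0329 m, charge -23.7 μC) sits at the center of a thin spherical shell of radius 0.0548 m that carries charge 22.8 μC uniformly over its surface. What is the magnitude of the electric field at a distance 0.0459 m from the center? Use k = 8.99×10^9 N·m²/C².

E = 1.01e8 N/C

Take a concentric spherical Gaussian surface of radius r = 0.0459 m (between the bodies, 0.0329 m < r < 0.0548 m).
The shell at 0.0548 m lies outside the Gaussian surface, so Q_enc = -23.7 μC = -2.37×10^-5 C.
Applying ∮E·dA = Q_enc/ε₀ with Φ = E(4πr²):
E = k|Q_enc|/r² = (8.99×10^9)(2.37×10^-5)/(0.0459)² = 1.01×10^8 N/C.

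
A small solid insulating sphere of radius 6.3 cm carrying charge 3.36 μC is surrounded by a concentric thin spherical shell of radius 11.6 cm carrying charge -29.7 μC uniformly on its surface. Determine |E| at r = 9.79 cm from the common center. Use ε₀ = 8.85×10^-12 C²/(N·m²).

Use a concentric Gaussian sphere at r = 9.79 cm (between the bodies, 6.3 cm < r < 11.6 cm).
Only the inner charge is enclosed; the outer shell contributes nothing inside itself. Q_enc = 3.36 μC = 3.36×10^-6 C.
Applying ∮E·dA = Q_enc/ε₀ with Φ = E(4πr²):
E = |Q_enc|/(4πε₀r²) = (3.36×10^-6)/(4π·8.85×10^-12·(0.0979)²) = 3.15e6 N/C.

E = 3.15×10^6 N/C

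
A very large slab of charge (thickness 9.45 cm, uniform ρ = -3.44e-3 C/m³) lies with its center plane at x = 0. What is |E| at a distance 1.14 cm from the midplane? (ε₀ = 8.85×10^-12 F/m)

By symmetry E is perpendicular to the slab. A Gaussian pillbox from −1.14 cm to +1.14 cm (face area A) lies entirely within the slab.
Q_enc = ρ·(2x)·A and flux = 2EA, so 2EA = 2ρxA/ε₀ ⇒ E = |ρ|x/ε₀.
E = (3.44×10^-3)(0.0114)/(8.85×10^-12) = 4.43×10^6 N/C.

4.43×10^6 N/C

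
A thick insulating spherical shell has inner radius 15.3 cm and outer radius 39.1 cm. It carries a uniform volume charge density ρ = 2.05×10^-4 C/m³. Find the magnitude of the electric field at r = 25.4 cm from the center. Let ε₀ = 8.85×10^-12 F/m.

Take a concentric spherical Gaussian surface of radius r = 25.4 cm (within the shell material, 15.3 cm < r < 39.1 cm).
Enclosed charge is the volume from a to r: Q_enc = (4π/3)ρ(r³ − a³) = 1.10×10^-5 C.
Gauss's law: E·4πr² = Q_enc/ε₀.
E = |Q_enc|/(4πε₀r²) = (1.10e-5)/(4π·8.85×10^-12·(0.254)²) = 1.53×10^6 N/C.

E = 1.53×10^6 N/C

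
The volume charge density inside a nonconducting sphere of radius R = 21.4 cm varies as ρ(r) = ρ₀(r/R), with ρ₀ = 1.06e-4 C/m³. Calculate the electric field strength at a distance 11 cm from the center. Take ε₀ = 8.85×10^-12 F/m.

E ≈ 1.69e5 N/C

By spherical symmetry E is radial; choose a Gaussian sphere of radius r = 11 cm (r < R).
Integrate the density: Q_enc = 4π ∫₀^r ρ₀(r'/R)^1 r'² dr' = 4πρ₀ r^4/(4·R) = 2.278×10^-7 C.
Applying ∮E·dA = Q_enc/ε₀ with Φ = E(4πr²):
E = |Q_enc|/(4πε₀r²) = (2.278e-7)/(4π·8.85×10^-12·(0.11)²) = 1.69×10^5 N/C.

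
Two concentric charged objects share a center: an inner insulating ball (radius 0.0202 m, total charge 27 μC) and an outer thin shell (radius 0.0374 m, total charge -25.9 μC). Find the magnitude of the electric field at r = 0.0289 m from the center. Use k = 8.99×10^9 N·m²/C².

By spherical symmetry E is radial; choose a Gaussian sphere of radius r = 0.0289 m (between the bodies, 0.0202 m < r < 0.0374 m).
Only the inner charge is enclosed; the outer shell contributes nothing inside itself. Q_enc = 27 μC = 2.70×10^-5 C.
By Gauss's law, ∮E·dA = E·4πr² = Q_enc/ε₀.
E = k|Q_enc|/r² = (8.99×10^9)(2.70×10^-5)/(0.0289)² = 2.91×10^8 N/C.

2.91×10^8 V/m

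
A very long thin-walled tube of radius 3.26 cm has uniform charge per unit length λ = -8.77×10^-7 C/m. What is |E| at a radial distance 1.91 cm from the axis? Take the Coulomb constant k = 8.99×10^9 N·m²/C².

Choose a coaxial cylinder of radius r = 1.91 cm (arbitrary length L) as the Gaussian surface (r < 3.26 cm, inside the shell).
All the surface charge lies outside this cylinder: Q_enc = 0, hence E = 0.

|E| = 0 N/C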